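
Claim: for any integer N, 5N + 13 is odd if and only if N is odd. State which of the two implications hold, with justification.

(⇒) fails and (⇐) fails.

(→) This fails: N = 4 gives 5N + 13 = 33, which is odd, but 4 is even, not odd.

(←) This also fails: N = 7 is odd, but 5N + 13 = 48 is even, not odd.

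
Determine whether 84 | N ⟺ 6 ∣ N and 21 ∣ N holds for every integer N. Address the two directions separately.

[⇒] If 84 ∣ N, write N = 84q. Since 84 = 14·6, N = 6·(14q), so 6 ∣ N; and since 84 = 4·21, N = 21·(4q), so 21 ∣ N.

[⇐] This fails: take N = 42. Both 6 ∣ 42 and 21 ∣ 42, yet 42 is not a multiple of 84 (since 42 = 0·84 + 42), so 84 ∤ 42.

(⇒) holds; (⇐) fails.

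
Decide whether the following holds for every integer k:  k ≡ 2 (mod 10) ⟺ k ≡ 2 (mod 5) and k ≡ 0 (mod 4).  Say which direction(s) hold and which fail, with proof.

Only the reverse direction holds.

(⟹) This fails: k = 2 gives 2 ≡ 2 (mod 10) but 2 ≡ 2 (mod 4), so the conjunction on the right does not hold.

(⟸) Conversely, if k ≡ 2 (mod 5) and k ≡ 0 (mod 4), then by the Chinese remainder theorem k ≡ 12 (mod 20). Since 12 ≡ 2 (mod 10) and 10 ∣ 20, we get k ≡ 2 (mod 10).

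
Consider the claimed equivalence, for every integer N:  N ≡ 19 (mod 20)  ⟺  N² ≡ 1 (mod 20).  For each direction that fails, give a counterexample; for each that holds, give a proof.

[⇒] Suppose N ≡ 19 (mod 20). Write N = 20j + 19. Then (20j + 19)² = 400j² + 760j + 361 = 20(20j² + 38j + 18) + 1, so N² ≡ 1 (mod 20).

[⇐] This fails: take N = 1. Then 1² = 1 ≡ 1 (mod 20), yet 1 ≡ 1 (mod 20), not 19.

(⇒) holds; (⇐) fails.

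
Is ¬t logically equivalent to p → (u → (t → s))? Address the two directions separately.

Converse. This fails. Under p = F, t = T, s = F, u = F, the left side is false but the right side is true.

Forward direction. Assume the antecedent. If t is true, the antecedent cannot hold. If t is false, p → (u → (t → s)) reduces to true regardless of the other variables. Either way p → (u → (t → s)) holds.

Only the forward implication holds.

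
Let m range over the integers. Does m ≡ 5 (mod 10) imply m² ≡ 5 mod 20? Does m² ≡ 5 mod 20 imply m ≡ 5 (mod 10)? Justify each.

(⟸) The residues r modulo 20 with r² ≡ 5 (mod 20) are exactly {5, 15}, and each is ≡ 5 (mod 10).

(⟹) Suppose m ≡ 5 (mod 10). Working modulo 20, m ∈ {5, 15}; for each such r, r² ≡ 5 (mod 20).

Both directions hold.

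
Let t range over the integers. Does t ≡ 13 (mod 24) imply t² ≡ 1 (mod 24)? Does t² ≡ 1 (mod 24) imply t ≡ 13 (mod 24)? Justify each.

Only the forward direction holds.

(⟹) Suppose t ≡ 13 (mod 24). Write t = 24j + 13. Then (24j + 13)² = 576j² + 624j + 169 = 24(24j² + 26j + 7) + 1, so t² ≡ 1 (mod 24).

(⟸) This fails: take t = 1. Then 1² = 1 ≡ 1 (mod 24), yet 1 ≡ 1 (mod 24), not 13.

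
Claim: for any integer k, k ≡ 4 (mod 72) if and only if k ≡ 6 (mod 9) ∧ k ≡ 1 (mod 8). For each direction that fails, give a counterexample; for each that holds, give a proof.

Both directions fail.

(⟹) This fails: k = 4 gives 4 ≡ 4 (mod 72) but 4 ≡ 4 (mod 9), so the conjunction on the right does not hold.

(⟸) This fails: k = 33 satisfies both congruences on the right (33 ≡ 6 mod 9 and 33 ≡ 1 mod 8) yet 33 ≡ 33 (mod 72), not 4.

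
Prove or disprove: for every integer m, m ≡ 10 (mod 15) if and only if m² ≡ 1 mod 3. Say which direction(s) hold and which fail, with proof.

[⇒] Suppose m ≡ 10 (mod 15). Then m² ≡ 10² = 100 (mod 15), and since 3 ∣ 15, also m² ≡ 1 (mod 3).

[⇐] This fails: take m = 1. Then 1² = 1 ≡ 1 (mod 3), yet 1 ≡ 1 (mod 15), not 10.

The forward direction holds; the converse fails.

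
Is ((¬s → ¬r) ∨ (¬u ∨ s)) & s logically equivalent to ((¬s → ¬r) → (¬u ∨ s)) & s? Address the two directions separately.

[⇒] Assume the antecedent. If s is true, ((¬s → ¬r) → (¬u ∨ s)) & s reduces to true regardless of the other variables. If s is false, the antecedent cannot hold. Either way ((¬s → ¬r) → (¬u ∨ s)) & s holds.

[⇐] Assume the antecedent. If s is true, ((¬s → ¬r) ∨ (¬u ∨ s)) & s reduces to true regardless of the other variables. If s is false, the antecedent cannot hold. Either way ((¬s → ¬r) ∨ (¬u ∨ s)) & s holds.

Both implications hold.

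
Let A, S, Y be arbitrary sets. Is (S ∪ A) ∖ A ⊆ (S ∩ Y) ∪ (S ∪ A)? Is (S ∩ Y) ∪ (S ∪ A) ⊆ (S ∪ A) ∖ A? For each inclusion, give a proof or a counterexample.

(⊆) Let x ∈ (S ∪ A) ∖ A. Then either x ∈ S and x ∉ A, Y; or x ∈ S ∩ Y and x ∉ A. In each case x ∈ (S ∩ Y) ∪ (S ∪ A), so (S ∪ A) ∖ A ⊆ (S ∩ Y) ∪ (S ∪ A).

(⊇) This inclusion fails. Take A = {1}, S = ∅, Y = ∅; then 1 ∈ (S ∩ Y) ∪ (S ∪ A) but 1 ∉ (S ∪ A) ∖ A.

(⊆) holds; (⊇) fails.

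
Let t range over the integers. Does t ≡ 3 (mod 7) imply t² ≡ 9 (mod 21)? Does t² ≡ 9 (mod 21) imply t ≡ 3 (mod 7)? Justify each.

[⇒] This fails: take t = 10. Then 10 ≡ 3 (mod 7), but 10² = 100 ≡ 16 (mod 21), not 9.

[⇐] This fails: take t = 18. Then 18² = 324 ≡ 9 (mod 21), yet 18 ≡ 4 (mod 7), not 3.

(⇒) fails and (⇐) fails.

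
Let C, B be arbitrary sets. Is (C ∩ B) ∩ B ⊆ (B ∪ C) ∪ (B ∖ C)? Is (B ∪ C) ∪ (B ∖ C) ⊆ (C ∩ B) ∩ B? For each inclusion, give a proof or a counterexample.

Reverse inclusion. This inclusion fails. Take C = {1}, B = ∅; then 1 ∈ (B ∪ C) ∪ (B ∖ C) but 1 ∉ (C ∩ B) ∩ B.

Forward inclusion. Let x ∈ (C ∩ B) ∩ B. Then x ∈ C ∩ B, from which x ∈ (B ∪ C) ∪ (B ∖ C).

(⊆) holds; (⊇) fails.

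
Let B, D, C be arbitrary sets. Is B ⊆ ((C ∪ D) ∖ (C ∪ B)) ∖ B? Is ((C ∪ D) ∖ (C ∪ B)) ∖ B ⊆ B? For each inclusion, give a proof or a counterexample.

Forward inclusion. This inclusion fails. Take B = {1}, D = ∅, C = ∅; then 1 ∈ B but 1 ∉ ((C ∪ D) ∖ (C ∪ B)) ∖ B.

Reverse inclusion. This inclusion fails. Take B = ∅, D = {1}, C = ∅; then 1 ∈ ((C ∪ D) ∖ (C ∪ B)) ∖ B but 1 ∉ B.

(⊆) fails and (⊇) fails.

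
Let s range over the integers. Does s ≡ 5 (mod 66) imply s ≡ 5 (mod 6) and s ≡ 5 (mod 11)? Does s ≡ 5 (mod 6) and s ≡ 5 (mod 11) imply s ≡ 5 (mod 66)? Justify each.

Equivalent; both directions hold.

(⟸) If s ≡ 5 (mod 6) and s ≡ 5 (mod 11), then by the Chinese remainder theorem s ≡ 5 (mod 66). This is exactly s ≡ 5 (mod 66).

(⟹) Suppose s ≡ 5 (mod 66); write s = 66j + 5. Since 6 ∣ 66, reducing mod 6 gives s ≡ 5 (mod 6); since 11 ∣ 66, reducing mod 11 gives s ≡ 5 (mod 11).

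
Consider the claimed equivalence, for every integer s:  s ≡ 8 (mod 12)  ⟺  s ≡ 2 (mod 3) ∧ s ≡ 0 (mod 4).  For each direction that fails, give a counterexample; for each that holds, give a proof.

[⇒] Suppose s ≡ 8 (mod 12); write s = 12j + 8. Since 3 ∣ 12, reducing mod 3 gives s ≡ 8 ≡ 2 (mod 3); since 4 ∣ 12, reducing mod 4 gives s ≡ 8 ≡ 0 (mod 4).

[⇐] Conversely, if s ≡ 2 (mod 3) and s ≡ 0 (mod 4), then by the Chinese remainder theorem s ≡ 8 (mod 12). This is exactly s ≡ 8 (mod 12).

Both implications hold.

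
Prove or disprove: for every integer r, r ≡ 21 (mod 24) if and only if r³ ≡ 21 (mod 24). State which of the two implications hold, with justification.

Equivalent; both directions hold.

[⇒] Suppose r ≡ 21 (mod 24). Write r = 24j + 21. Then (24j + 21)³ = 13824j³ + 36288j² + 31752j + 9261 = 24(576j³ + 1512j² + 1323j + 385) + 21, so r³ ≡ 21 (mod 24).

[⇐] Conversely, suppose r³ ≡ 21 (mod 24). The only residue r in {0, …, 23} with r³ ≡ 21 (mod 24) is r = 21, so r ≡ 21 (mod 24).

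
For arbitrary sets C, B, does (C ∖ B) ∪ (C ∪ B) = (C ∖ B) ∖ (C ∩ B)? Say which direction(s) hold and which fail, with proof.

(⟹) This inclusion fails. Take C = ∅, B = {1}; then 1 ∈ (C ∖ B) ∪ (C ∪ B) but 1 ∉ (C ∖ B) ∖ (C ∩ B).

(⟸) Let x ∈ (C ∖ B) ∖ (C ∩ B). Then x ∈ C and x ∉ B, from which x ∈ (C ∖ B) ∪ (C ∪ B).

Only the reverse inclusion holds.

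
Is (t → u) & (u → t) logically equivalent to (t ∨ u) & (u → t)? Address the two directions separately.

Both directions fail.

(⇒) This fails. Under t = F, u = F, the left side is true but the right side is false.

(⇐) This fails. Under t = T, u = F, the left side is false but the right side is true.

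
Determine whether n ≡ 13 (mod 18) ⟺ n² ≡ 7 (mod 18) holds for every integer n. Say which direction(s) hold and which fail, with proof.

[⇒] Suppose n ≡ 13 (mod 18). Write n = 18j + 13. Then (18j + 13)² = 324j² + 468j + 169 = 18(18j² + 26j + 9) + 7, so n² ≡ 7 (mod 18).

[⇐] This fails: take n = 5. Then 5² = 25 ≡ 7 (mod 18), yet 5 ≡ 5 (mod 18), not 13.

Only the forward implication holds.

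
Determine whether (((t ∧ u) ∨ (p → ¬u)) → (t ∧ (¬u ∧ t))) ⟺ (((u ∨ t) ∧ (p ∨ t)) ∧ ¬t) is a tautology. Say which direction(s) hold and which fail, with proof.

Not equivalent: only (⇐) holds.

(⟸) Assume the antecedent. If t is true, the antecedent cannot hold. If t is false, the antecedent forces (t = F, u = T, p = T), and the consequent holds there. Either way the consequent holds.

(⟹) This fails. Under t = T, u = F, p = F, the left side is true but the right side is false.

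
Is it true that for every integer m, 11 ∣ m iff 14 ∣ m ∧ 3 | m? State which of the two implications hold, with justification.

(⟹) This fails: take m = 11. Certainly 11 ∣ 11, but 14 ∤ 11.

(⟸) This fails: take m = 42. Both 14 ∣ 42 and 3 ∣ 42, yet 42 is not a multiple of 11 (since 42 = 3·11 + 9), so 11 ∤ 42.

Neither implication holds.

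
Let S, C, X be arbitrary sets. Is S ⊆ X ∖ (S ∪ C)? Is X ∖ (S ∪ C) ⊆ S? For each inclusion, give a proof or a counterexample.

(⊆) fails and (⊇) fails.

Forward inclusion. This inclusion fails. Take S = {1}, C = ∅, X = ∅; then 1 ∈ S but 1 ∉ X ∖ (S ∪ C).

Reverse inclusion. This inclusion fails. Take S = ∅, C = ∅, X = {1}; then 1 ∈ X ∖ (S ∪ C) but 1 ∉ S.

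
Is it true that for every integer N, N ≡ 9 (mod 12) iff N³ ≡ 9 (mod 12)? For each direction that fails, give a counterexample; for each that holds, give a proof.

Both directions hold; the statement is true.

[⇒] Suppose N ≡ 9 (mod 12). Write N = 12j + 9. Then (12j + 9)³ = 1728j³ + 3888j² + 2916j + 729 = 12(144j³ + 324j² + 243j + 60) + 9, so N³ ≡ 9 (mod 12).

[⇐] Conversely, suppose N³ ≡ 9 (mod 12). The only residue r in {0, …, 11} with r³ ≡ 9 (mod 12) is r = 9, so N ≡ 9 (mod 12).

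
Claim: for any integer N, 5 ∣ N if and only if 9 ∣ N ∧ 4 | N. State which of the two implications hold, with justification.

Neither direction holds.

(→) This fails: take N = 5. Certainly 5 ∣ 5, but 9 ∤ 5.

(←) This fails: take N = 36. Both 9 ∣ 36 and 4 ∣ 36, yet 36 is not a multiple of 5 (since 36 = 7·5 + 1), so 5 ∤ 36.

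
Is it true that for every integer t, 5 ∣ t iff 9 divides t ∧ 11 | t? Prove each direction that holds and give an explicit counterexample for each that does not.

(⇒) fails and (⇐) fails.

Forward direction. This fails: take t = 5. Certainly 5 ∣ 5, but 9 ∤ 5.

Converse. This fails: take t = 99. Both 9 ∣ 99 and 11 ∣ 99, yet 99 is not a multiple of 5 (since 99 = 19·5 + 4), so 5 ∤ 99.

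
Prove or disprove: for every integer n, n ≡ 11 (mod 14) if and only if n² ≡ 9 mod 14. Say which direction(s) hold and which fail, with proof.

Only the forward direction holds.

(⇒) Suppose n ≡ 11 (mod 14). Write n = 14j + 11. Then (14j + 11)² = 196j² + 308j + 121 = 14(14j² + 22j + 8) + 9, so n² ≡ 9 (mod 14).

(⇐) This fails: take n = 3. Then 3² = 9 ≡ 9 (mod 14), yet 3 ≡ 3 (mod 14), not 11.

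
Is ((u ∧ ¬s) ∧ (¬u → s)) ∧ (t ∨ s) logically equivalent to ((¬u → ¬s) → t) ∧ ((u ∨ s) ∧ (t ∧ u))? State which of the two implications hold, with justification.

[⇒] Assume the antecedent. If u is true, the antecedent forces (u = T, t = T, s = F), and the consequent holds there. If u is false, the antecedent cannot hold. Either way the consequent holds.

[⇐] This fails. Under u = T, t = T, s = T, the left side is false but the right side is true.

Only the forward direction holds.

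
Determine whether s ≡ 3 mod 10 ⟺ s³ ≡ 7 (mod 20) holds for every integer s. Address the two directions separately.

(⇒) This fails: take s = 13. Then 13 ≡ 3 (mod 10), but 13³ = 2197 ≡ 17 (mod 20), not 7.

(⇐) Conversely, the residues r modulo 20 with r³ ≡ 7 (mod 20) are exactly {3}, and each is ≡ 3 (mod 10).

The forward direction fails; the converse holds.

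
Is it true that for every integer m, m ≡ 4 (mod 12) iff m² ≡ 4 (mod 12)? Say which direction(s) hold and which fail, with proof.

Converse. This fails: take m = 2. Then 2² = 4 ≡ 4 (mod 12), yet 2 ≡ 2 (mod 12), not 4.

Forward direction. Suppose m ≡ 4 (mod 12). Write m = 12j + 4. Then (12j + 4)² = 144j² + 96j + 16 = 12(12j² + 8j + 1) + 4, so m² ≡ 4 (mod 12).

(⇒) holds; (⇐) fails.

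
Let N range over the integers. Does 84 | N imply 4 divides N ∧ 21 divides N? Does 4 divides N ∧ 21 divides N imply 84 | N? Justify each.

[⇒] If 84 ∣ N, write N = 84q. Since 84 = 21·4, N = 4·(21q), so 4 ∣ N; and since 84 = 4·21, N = 21·(4q), so 21 ∣ N.

[⇐] Suppose 4 ∣ N and 21 ∣ N. Any common multiple of 4 and 21 is a multiple of their lcm; here gcd(4, 21) = 1, so lcm(4, 21) = 4·21 = 84, so 84 ∣ N.

Both implications hold.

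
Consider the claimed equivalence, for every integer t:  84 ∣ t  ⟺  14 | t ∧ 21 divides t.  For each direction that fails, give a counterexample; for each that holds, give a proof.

Converse. This fails: take t = 42. Both 14 ∣ 42 and 21 ∣ 42, yet 42 is not a multiple of 84 (since 42 = 0·84 + 42), so 84 ∤ 42.

Forward direction. If 84 ∣ t, write t = 84q. Since 84 = 6·14, t = 14·(6q), so 14 ∣ t; and since 84 = 4·21, t = 21·(4q), so 21 ∣ t.

Only the forward direction holds.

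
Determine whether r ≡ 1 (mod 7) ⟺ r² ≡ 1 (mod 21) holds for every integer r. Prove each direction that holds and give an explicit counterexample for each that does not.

(⇒) fails and (⇐) fails.

Forward direction. This fails: take r = 15. Then 15 ≡ 1 (mod 7), but 15² = 225 ≡ 15 (mod 21), not 1.

Converse. This fails: take r = 13. Then 13² = 169 ≡ 1 (mod 21), yet 13 ≡ 6 (mod 7), not 1.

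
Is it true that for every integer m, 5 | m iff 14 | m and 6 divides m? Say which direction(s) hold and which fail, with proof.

(→) This fails: take m = 5. Certainly 5 ∣ 5, but 14 ∤ 5.

(←) This fails: take m = 42. Both 14 ∣ 42 and 6 ∣ 42, yet 42 is not a multiple of 5 (since 42 = 8·5 + 2), so 5 ∤ 42.

(⇒) fails and (⇐) fails.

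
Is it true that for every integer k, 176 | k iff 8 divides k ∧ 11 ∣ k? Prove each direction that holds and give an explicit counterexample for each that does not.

(→) If 176 ∣ k, write k = 176q. Since 176 = 22·8, k = 8·(22q), so 8 ∣ k; and since 176 = 16·11, k = 11·(16q), so 11 ∣ k.

(←) This fails: take k = 88. Both 8 ∣ 88 and 11 ∣ 88, yet 88 is not a multiple of 176 (since 88 = 0·176 + 88), so 176 ∤ 88.

(⇒) holds; (⇐) fails.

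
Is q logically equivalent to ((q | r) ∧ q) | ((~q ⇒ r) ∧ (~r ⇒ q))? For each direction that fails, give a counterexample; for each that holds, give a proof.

(⇒) holds; (⇐) fails.

(⇐) This fails. Under r = T, q = F, the left side is false but the right side is true.

(⇒) Assume the antecedent. If r is true, the consequent reduces to true regardless of the other variables. If r is false, the antecedent forces (r = F, q = T), and the consequent holds there. Either way the consequent holds.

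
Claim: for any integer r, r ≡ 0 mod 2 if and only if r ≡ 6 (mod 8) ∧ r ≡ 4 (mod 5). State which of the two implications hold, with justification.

(→) This fails: r = 0 gives 0 ≡ 0 (mod 2) but 0 ≡ 0 (mod 8), so the conjunction on the right does not hold.

(←) Conversely, if r ≡ 6 (mod 8) and r ≡ 4 (mod 5), then by the Chinese remainder theorem r ≡ 14 (mod 40). Since 14 ≡ 0 (mod 2) and 2 ∣ 40, we get r ≡ 0 (mod 2).

Only the converse holds.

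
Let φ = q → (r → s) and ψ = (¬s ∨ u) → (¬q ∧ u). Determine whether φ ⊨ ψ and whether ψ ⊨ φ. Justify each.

Forward direction. This fails. Under r = F, u = F, q = F, s = F, the left side is true but the right side is false.

Converse. Assume the antecedent. If q is true, the antecedent forces (r = F, u = F, q = T, s = T) or (r = T, u = F, q = T, s = T), and q → (r → s) holds there. If q is false, q → (r → s) reduces to true regardless of the other variables. Either way q → (r → s) holds.

Not equivalent: only (⇐) holds.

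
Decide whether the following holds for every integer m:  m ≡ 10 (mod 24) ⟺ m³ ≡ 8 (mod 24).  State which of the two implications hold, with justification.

[⇒] This fails: take m = 10. Then 10 ≡ 10 (mod 24), but 10³ = 1000 ≡ 16 (mod 24), not 8.

[⇐] This fails: take m = 2. Then 2³ = 8 ≡ 8 (mod 24), yet 2 ≡ 2 (mod 24), not 10.

Neither direction holds.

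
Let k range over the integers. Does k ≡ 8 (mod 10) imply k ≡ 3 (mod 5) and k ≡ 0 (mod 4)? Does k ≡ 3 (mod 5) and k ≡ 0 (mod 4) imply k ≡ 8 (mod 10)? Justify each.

The forward direction fails; the converse holds.

Forward direction. This fails: k = 18 gives 18 ≡ 8 (mod 10) but 18 ≡ 2 (mod 4), so the conjunction on the right does not hold.

Converse. If k ≡ 3 (mod 5) and k ≡ 0 (mod 4), then by the Chinese remainder theorem k ≡ 8 (mod 20). Since 8 ≡ 8 (mod 10) and 10 ∣ 20, we get k ≡ 8 (mod 10).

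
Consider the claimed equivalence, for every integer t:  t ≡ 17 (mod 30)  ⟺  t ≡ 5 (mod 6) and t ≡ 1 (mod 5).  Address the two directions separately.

(→) This fails: t = 17 gives 17 ≡ 17 (mod 30) but 17 ≡ 2 (mod 5), so the conjunction on the right does not hold.

(←) This fails: t = 11 satisfies both congruences on the right (11 ≡ 5 mod 6 and 11 ≡ 1 mod 5) yet 11 ≡ 11 (mod 30), not 17.

(⇒) fails and (⇐) fails.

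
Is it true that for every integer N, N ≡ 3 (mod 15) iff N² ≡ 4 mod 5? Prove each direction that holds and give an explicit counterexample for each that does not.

Only the forward direction holds.

[⇒] Suppose N ≡ 3 (mod 15). Then N² ≡ 3² = 9 (mod 15), and since 5 ∣ 15, also N² ≡ 4 (mod 5).

[⇐] This fails: take N = 2. Then 2² = 4 ≡ 4 (mod 5), yet 2 ≡ 2 (mod 15), not 3.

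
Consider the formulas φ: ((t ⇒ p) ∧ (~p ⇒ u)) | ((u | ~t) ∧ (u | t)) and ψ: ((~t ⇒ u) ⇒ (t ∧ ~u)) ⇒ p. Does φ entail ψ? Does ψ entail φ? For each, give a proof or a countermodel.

Both directions hold; the statement is true.

(→) Assume the antecedent. If p is true, ((~t ⇒ u) ⇒ (t ∧ ~u)) ⇒ p reduces to true regardless of the other variables. If p is false, the antecedent forces (p = F, t = F, u = T) or (p = F, t = T, u = T), and ((~t ⇒ u) ⇒ (t ∧ ~u)) ⇒ p holds there. Either way ((~t ⇒ u) ⇒ (t ∧ ~u)) ⇒ p holds.

(←) Assume the antecedent. If p is true, the consequent reduces to true regardless of the other variables. If p is false, the antecedent forces (p = F, t = F, u = T) or (p = F, t = T, u = T), and the consequent holds there. Either way the consequent holds.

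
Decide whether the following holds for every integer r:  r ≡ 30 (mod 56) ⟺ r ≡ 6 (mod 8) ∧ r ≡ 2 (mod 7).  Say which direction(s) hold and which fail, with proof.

(→) Suppose r ≡ 30 (mod 56); write r = 56j + 30. Since 8 ∣ 56, reducing mod 8 gives r ≡ 30 ≡ 6 (mod 8); since 7 ∣ 56, reducing mod 7 gives r ≡ 30 ≡ 2 (mod 7).

(←) Conversely, if r ≡ 6 (mod 8) and r ≡ 2 (mod 7), then by the Chinese remainder theorem r ≡ 30 (mod 56). This is exactly r ≡ 30 (mod 56).

The biconditional holds.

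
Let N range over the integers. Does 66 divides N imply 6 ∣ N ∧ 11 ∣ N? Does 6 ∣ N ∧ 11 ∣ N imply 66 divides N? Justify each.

[⇒] If 66 ∣ N, write N = 66q. Since 66 = 11·6, N = 6·(11q), so 6 ∣ N; and since 66 = 6·11, N = 11·(6q), so 11 ∣ N.

[⇐] Suppose 6 ∣ N and 11 ∣ N. Any common multiple of 6 and 11 is a multiple of their lcm; here gcd(6, 11) = 1, so lcm(6, 11) = 6·11 = 66, so 66 ∣ N.

Both implications hold.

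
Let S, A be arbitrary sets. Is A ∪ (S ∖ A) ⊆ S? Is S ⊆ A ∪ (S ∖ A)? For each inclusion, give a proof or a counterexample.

(⟹) This inclusion fails. Take S = ∅, A = {1}; then 1 ∈ A ∪ (S ∖ A) but 1 ∉ S.

(⟸) Let x ∈ S. Then either x ∈ S and x ∉ A; or x ∈ S ∩ A. In each case x ∈ A ∪ (S ∖ A), so S ⊆ A ∪ (S ∖ A).

The sets are not equal: only the reverse inclusion holds.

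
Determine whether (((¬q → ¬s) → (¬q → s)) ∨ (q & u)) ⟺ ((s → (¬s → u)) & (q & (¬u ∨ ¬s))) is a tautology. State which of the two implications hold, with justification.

(→) This fails. Under u = F, s = T, q = F, the left side is true but the right side is false.

(←) Assume the antecedent. If u is true, the antecedent forces (u = T, s = F, q = T), and the consequent holds there. If u is false, the antecedent forces (u = F, s = F, q = T) or (u = F, s = T, q = T), and the consequent holds there. Either way the consequent holds.

(⇒) fails; (⇐) holds.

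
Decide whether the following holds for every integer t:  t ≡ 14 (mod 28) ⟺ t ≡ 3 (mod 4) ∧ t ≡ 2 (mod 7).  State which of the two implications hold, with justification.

(⇒) fails and (⇐) fails.

(⇒) This fails: t = 14 gives 14 ≡ 14 (mod 28) but 14 ≡ 2 (mod 4), so the conjunction on the right does not hold.

(⇐) This fails: t = 23 satisfies both congruences on the right (23 ≡ 3 mod 4 and 23 ≡ 2 mod 7) yet 23 ≡ 23 (mod 28), not 14.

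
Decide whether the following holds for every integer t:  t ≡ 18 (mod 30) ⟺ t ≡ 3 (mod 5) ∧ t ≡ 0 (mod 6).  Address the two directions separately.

(→) Suppose t ≡ 18 (mod 30); write t = 30j + 18. Since 5 ∣ 30, reducing mod 5 gives t ≡ 18 ≡ 3 (mod 5); since 6 ∣ 30, reducing mod 6 gives t ≡ 18 ≡ 0 (mod 6).

(←) Conversely, if t ≡ 3 (mod 5) and t ≡ 0 (mod 6), then by the Chinese remainder theorem t ≡ 18 (mod 30). This is exactly t ≡ 18 (mod 30).

Equivalent; both directions hold.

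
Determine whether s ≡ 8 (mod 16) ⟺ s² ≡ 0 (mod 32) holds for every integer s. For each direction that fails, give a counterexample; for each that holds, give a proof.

Only the forward direction holds.

(⇐) This fails: take s = 0. Then 0² = 0 ≡ 0 (mod 32), yet 0 ≡ 0 (mod 16), not 8.

(⇒) Suppose s ≡ 8 (mod 16). Working modulo 32, s ∈ {8, 24}; for each such r, r² ≡ 0 (mod 32).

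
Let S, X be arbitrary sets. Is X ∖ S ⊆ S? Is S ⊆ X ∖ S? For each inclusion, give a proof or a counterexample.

Both inclusions fail.

(⊆) This inclusion fails. Take S = ∅, X = {1}; then 1 ∈ X ∖ S but 1 ∉ S.

(⊇) This inclusion fails. Take S = {1}, X = ∅; then 1 ∈ S but 1 ∉ X ∖ S.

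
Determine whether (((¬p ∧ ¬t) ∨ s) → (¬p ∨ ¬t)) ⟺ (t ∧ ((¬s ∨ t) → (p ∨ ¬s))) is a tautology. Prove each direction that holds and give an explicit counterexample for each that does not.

(⇒) fails and (⇐) fails.

(⇒) This fails. Under s = F, p = F, t = F, the left side is true but the right side is false.

(⇐) This fails. Under s = T, p = T, t = T, the left side is false but the right side is true.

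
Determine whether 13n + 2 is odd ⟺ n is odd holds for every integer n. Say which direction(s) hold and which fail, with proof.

(⟸) Suppose n is odd; write n = 2j + 1. Then 13n + 2 = 13·(2j + 1) + 2 = 2·13j + 15, which is odd.

(⟹) Suppose 13n + 2 is odd. Since 13 is odd, 13n and n have the same parity, so 13n + 2 ≡ n + 2 (mod 2). As 2 is even, 13n + 2 is odd exactly when n is odd. Thus n is odd.

Both directions hold.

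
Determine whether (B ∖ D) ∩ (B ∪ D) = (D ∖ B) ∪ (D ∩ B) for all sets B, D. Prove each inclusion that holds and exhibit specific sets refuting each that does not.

Forward inclusion. This inclusion fails. Take B = {1}, D = ∅; then 1 ∈ (B ∖ D) ∩ (B ∪ D) but 1 ∉ (D ∖ B) ∪ (D ∩ B).

Reverse inclusion. This inclusion fails. Take B = ∅, D = {1}; then 1 ∈ (D ∖ B) ∪ (D ∩ B) but 1 ∉ (B ∖ D) ∩ (B ∪ D).

Both inclusions fail.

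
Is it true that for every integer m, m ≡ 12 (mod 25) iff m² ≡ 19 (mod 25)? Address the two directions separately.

[⇒] Suppose m ≡ 12 (mod 25). Write m = 25j + 12. Then (25j + 12)² = 625j² + 600j + 144 = 25(25j² + 24j + 5) + 19, so m² ≡ 19 (mod 25).

[⇐] This fails: take m = 13. Then 13² = 169 ≡ 19 (mod 25), yet 13 ≡ 13 (mod 25), not 12.

The forward direction holds; the converse fails.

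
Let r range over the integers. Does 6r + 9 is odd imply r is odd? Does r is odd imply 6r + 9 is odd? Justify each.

(→) This fails: take r = 4. Then 6r + 9 = 33, which is odd, yet r = 4 is even, not odd.

(←) Suppose r is odd. Since 6 is even, 6r is even for every r, so 6r + 9 has the same parity as 9, which is odd. Hence 6r + 9 is odd.

(⇒) fails; (⇐) holds.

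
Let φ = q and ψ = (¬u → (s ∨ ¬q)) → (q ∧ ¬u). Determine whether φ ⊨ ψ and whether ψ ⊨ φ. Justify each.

(⟹) This fails. Under s = F, u = T, q = T, the left side is true but the right side is false.

(⟸) Assume the antecedent. If s is true, the antecedent forces (s = T, u = F, q = T), and q holds there. If s is false, the antecedent forces (s = F, u = F, q = T), and q holds there. Either way q holds.

Not equivalent: only (⇐) holds.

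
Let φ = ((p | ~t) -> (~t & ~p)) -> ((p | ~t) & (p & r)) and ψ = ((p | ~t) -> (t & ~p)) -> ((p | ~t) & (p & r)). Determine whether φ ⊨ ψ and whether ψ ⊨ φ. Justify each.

Not equivalent: only (⇒) holds.

[⇒] Assume the antecedent. If r is true, the antecedent forces (r = T, t = F, p = T) or (r = T, t = T, p = T), and the consequent holds there. If r is false, the antecedent forces (r = F, t = F, p = T) or (r = F, t = T, p = T), and the consequent holds there. Either way the consequent holds.

[⇐] This fails. Under r = F, t = F, p = F, the left side is false but the right side is true.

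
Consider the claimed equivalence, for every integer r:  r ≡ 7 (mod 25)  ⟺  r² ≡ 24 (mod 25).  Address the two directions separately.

(⇒) holds; (⇐) fails.

Forward direction. Suppose r ≡ 7 (mod 25). Write r = 25j + 7. Then (25j + 7)² = 625j² + 350j + 49 = 25(25j² + 14j + 1) + 24, so r² ≡ 24 (mod 25).

Converse. This fails: take r = 18. Then 18² = 324 ≡ 24 (mod 25), yet 18 ≡ 18 (mod 25), not 7.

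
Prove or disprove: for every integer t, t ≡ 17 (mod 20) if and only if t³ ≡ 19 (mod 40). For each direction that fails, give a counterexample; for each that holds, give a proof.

Neither direction holds.

(⇒) This fails: take t = 17. Then 17 ≡ 17 (mod 20), but 17³ = 4913 ≡ 33 (mod 40), not 19.

(⇐) This fails: take t = 19. Then 19³ = 6859 ≡ 19 (mod 40), yet 19 ≡ 19 (mod 20), not 17.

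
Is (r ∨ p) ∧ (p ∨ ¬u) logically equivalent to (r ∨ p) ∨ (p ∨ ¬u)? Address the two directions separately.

(⇒) Assume the antecedent. If r is true, (r ∨ p) ∨ (p ∨ ¬u) reduces to true regardless of the other variables. If r is false, the antecedent forces (r = F, u = F, p = T) or (r = F, u = T, p = T), and (r ∨ p) ∨ (p ∨ ¬u) holds there. Either way (r ∨ p) ∨ (p ∨ ¬u) holds.

(⇐) This fails. Under r = F, u = F, p = F, the left side is false but the right side is true.

The forward direction holds; the converse fails.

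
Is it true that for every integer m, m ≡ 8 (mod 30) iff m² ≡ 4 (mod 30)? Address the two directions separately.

Forward direction. Suppose m ≡ 8 (mod 30). Write m = 30j + 8. Then (30j + 8)² = 900j² + 480j + 64 = 30(30j² + 16j + 2) + 4, so m² ≡ 4 (mod 30).

Converse. This fails: take m = 2. Then 2² = 4 ≡ 4 (mod 30), yet 2 ≡ 2 (mod 30), not 8.

(⇒) holds; (⇐) fails.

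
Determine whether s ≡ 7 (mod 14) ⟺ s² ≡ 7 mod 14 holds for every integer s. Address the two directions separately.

Both directions hold; the statement is true.

[⇒] Suppose s ≡ 7 (mod 14). Write s = 14j + 7. Then (14j + 7)² = 196j² + 196j + 49 = 14(14j² + 14j + 3) + 7, so s² ≡ 7 (mod 14).

[⇐] Conversely, suppose s² ≡ 7 (mod 14). The only residue r in {0, …, 13} with r² ≡ 7 (mod 14) is r = 7, so s ≡ 7 (mod 14).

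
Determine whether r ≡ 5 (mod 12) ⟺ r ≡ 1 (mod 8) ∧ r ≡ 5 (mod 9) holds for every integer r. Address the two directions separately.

(⇒) This fails: r = 65 gives 65 ≡ 5 (mod 12) but 65 ≡ 2 (mod 9), so the conjunction on the right does not hold.

(⇐) Conversely, if r ≡ 1 (mod 8) and r ≡ 5 (mod 9), then by the Chinese remainder theorem r ≡ 41 (mod 72). Since 41 ≡ 5 (mod 12) and 12 ∣ 72, we get r ≡ 5 (mod 12).

The forward direction fails; the converse holds.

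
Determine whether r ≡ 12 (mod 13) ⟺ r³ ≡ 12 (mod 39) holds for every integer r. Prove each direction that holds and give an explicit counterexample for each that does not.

Forward direction. This fails: take r = 25. Then 25 ≡ 12 (mod 13), but 25³ = 15625 ≡ 25 (mod 39), not 12.

Converse. This fails: take r = 30. Then 30³ = 27000 ≡ 12 (mod 39), yet 30 ≡ 4 (mod 13), not 12.

Neither direction holds.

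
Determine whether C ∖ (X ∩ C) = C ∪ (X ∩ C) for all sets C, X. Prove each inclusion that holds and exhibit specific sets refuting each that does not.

(⊆) Let x ∈ C ∖ (X ∩ C). Then x ∈ C and x ∉ X, from which x ∈ C ∪ (X ∩ C).

(⊇) This inclusion fails. Take C = {1}, X = {1}; then 1 ∈ C ∪ (X ∩ C) but 1 ∉ C ∖ (X ∩ C).

(⊆) holds; (⊇) fails.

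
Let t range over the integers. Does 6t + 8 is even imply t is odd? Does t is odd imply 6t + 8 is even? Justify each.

(⟹) This fails: take t = 6. Then 6t + 8 = 44, which is even, yet t = 6 is even, not odd.

(⟸) Suppose t is odd. Since 6 is even, 6t is even for every t, so 6t + 8 has the same parity as 8, which is even. Hence 6t + 8 is even.

Only the reverse direction holds.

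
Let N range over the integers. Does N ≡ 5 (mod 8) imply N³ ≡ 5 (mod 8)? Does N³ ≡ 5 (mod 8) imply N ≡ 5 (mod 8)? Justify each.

(⇒) Suppose N ≡ 5 (mod 8). Write N = 8j + 5. Then (8j + 5)³ = 512j³ + 960j² + 600j + 125 = 8(64j³ + 120j² + 75j + 15) + 5, so N³ ≡ 5 (mod 8).

(⇐) Conversely, suppose N³ ≡ 5 (mod 8). The only residue r in {0, …, 7} with r³ ≡ 5 (mod 8) is r = 5, so N ≡ 5 (mod 8).

Equivalent; both directions hold.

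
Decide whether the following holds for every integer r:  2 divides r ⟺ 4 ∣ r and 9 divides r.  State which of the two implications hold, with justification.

Not equivalent: only (⇐) holds.

Converse. Suppose 4 ∣ r and 9 ∣ r. Any common multiple of 4 and 9 is a multiple of their lcm; here gcd(4, 9) = 1, so lcm(4, 9) = 4·9 = 36, so 36 ∣ r. Since 2 ∣ 36, it follows that 2 ∣ r.

Forward direction. This fails: take r = 2. Certainly 2 ∣ 2, but 4 ∤ 2.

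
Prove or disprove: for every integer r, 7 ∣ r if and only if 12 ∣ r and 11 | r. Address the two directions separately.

Both directions fail.

(→) This fails: take r = 7. Certainly 7 ∣ 7, but 12 ∤ 7.

(←) This fails: take r = 132. Both 12 ∣ 132 and 11 ∣ 132, yet 132 is not a multiple of 7 (since 132 = 18·7 + 6), so 7 ∤ 132.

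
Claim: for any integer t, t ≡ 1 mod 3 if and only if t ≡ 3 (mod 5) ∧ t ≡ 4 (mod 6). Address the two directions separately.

Only the converse holds.

[⇒] This fails: t = 1 gives 1 ≡ 1 (mod 3) but 1 ≡ 1 (mod 5), so the conjunction on the right does not hold.

[⇐] Conversely, if t ≡ 3 (mod 5) and t ≡ 4 (mod 6), then by the Chinese remainder theorem t ≡ 28 (mod 30). Since 28 ≡ 1 (mod 3) and 3 ∣ 30, we get t ≡ 1 (mod 3).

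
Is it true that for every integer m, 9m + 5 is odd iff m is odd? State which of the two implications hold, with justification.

(⇒) This fails: m = 2 gives 9m + 5 = 23, which is odd, but 2 is even, not odd.

(⇐) This also fails: m = 7 is odd, but 9m + 5 = 68 is even, not odd.

Neither implication holds.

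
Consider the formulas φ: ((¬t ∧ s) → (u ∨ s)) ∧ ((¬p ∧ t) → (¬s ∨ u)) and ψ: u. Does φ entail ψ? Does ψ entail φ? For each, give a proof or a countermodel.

(⇒) This fails. Under p = F, u = F, t = F, s = F, the left side is true but the right side is false.

(⇐) Assume the antecedent. If u is true, the consequent reduces to true regardless of the other variables. If u is false, the antecedent cannot hold. Either way the consequent holds.

Not equivalent: only (⇐) holds.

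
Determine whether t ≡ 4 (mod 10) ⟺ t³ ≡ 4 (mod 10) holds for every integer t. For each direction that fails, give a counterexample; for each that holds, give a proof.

Converse. For the converse, argue contrapositively. If t ≢ 4 (mod 10), then t is congruent to one of 0, 1, 2, 3, 5, 6, 7, 8, 9 modulo 10, and these give t³ ≡ 0, 1, 8, 7, 5, 6, 3, 2, 9 respectively — never 4.

Forward direction. Suppose t ≡ 4 (mod 10). Write t = 10j + 4. Then (10j + 4)³ = 1000j³ + 1200j² + 480j + 64 = 10(100j³ + 120j² + 48j + 6) + 4, so t³ ≡ 4 (mod 10).

The biconditional holds.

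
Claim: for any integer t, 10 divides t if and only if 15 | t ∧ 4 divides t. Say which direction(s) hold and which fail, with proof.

Only the reverse direction holds.

(⇒) This fails: take t = 10. Certainly 10 ∣ 10, but 15 ∤ 10.

(⇐) Suppose 15 ∣ t and 4 ∣ t. Any common multiple of 15 and 4 is a multiple of their lcm; here gcd(15, 4) = 1, so lcm(15, 4) = 15·4 = 60, so 60 ∣ t. Since 10 ∣ 60, it follows that 10 ∣ t.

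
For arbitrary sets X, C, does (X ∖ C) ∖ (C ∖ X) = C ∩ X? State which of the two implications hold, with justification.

(⊆) This inclusion fails. Take X = {1}, C = ∅; then 1 ∈ (X ∖ C) ∖ (C ∖ X) but 1 ∉ C ∩ X.

(⊇) This inclusion fails. Take X = {1}, C = {1}; then 1 ∈ C ∩ X but 1 ∉ (X ∖ C) ∖ (C ∖ X).

Both inclusions fail.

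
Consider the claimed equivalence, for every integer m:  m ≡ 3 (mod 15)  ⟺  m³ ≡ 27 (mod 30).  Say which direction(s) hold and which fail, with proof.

Only the reverse direction holds.

(⟸) The residues r modulo 30 with r³ ≡ 27 (mod 30) are exactly {3}, and each is ≡ 3 (mod 15).

(⟹) This fails: take m = 18. Then 18 ≡ 3 (mod 15), but 18³ = 5832 ≡ 12 (mod 30), not 27.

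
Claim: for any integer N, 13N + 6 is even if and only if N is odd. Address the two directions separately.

[⇒] This fails: N = 6 gives 13N + 6 = 84, which is even, but 6 is even, not odd.

[⇐] This also fails: N = 1 is odd, but 13N + 6 = 19 is odd, not even.

Neither implication holds.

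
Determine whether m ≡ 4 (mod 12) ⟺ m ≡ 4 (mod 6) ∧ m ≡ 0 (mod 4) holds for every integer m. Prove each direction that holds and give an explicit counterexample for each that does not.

[⇒] Suppose m ≡ 4 (mod 12); write m = 12j + 4. Since 6 ∣ 12, reducing mod 6 gives m ≡ 4 (mod 6); since 4 ∣ 12, reducing mod 4 gives m ≡ 4 ≡ 0 (mod 4).

[⇐] Conversely, if m ≡ 4 (mod 6) and m ≡ 0 (mod 4), then by the Chinese remainder theorem m ≡ 4 (mod 12). This is exactly m ≡ 4 (mod 12).

Both directions hold.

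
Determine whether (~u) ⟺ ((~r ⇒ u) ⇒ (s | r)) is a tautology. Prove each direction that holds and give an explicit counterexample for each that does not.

Not equivalent: only (⇒) holds.

(⇒) Assume the antecedent. If u is true, the antecedent cannot hold. If u is false, (~r ⇒ u) ⇒ (s | r) reduces to true regardless of the other variables. Either way (~r ⇒ u) ⇒ (s | r) holds.

(⇐) This fails. Under u = T, s = T, r = F, the left side is false but the right side is true.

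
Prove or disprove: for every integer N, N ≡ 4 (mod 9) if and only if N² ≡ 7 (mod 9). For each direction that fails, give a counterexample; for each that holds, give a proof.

(←) This fails: take N = 5. Then 5² = 25 ≡ 7 (mod 9), yet 5 ≡ 5 (mod 9), not 4.

(→) Suppose N ≡ 4 (mod 9). Write N = 9j + 4. Then (9j + 4)² = 81j² + 72j + 16 = 9(9j² + 8j + 1) + 7, so N² ≡ 7 (mod 9).

Only the forward implication holds.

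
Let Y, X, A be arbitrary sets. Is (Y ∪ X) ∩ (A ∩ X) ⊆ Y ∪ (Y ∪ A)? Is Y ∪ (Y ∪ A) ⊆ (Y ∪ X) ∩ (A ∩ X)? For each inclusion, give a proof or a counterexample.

(⊆) holds; (⊇) fails.

(⟹) Let x ∈ (Y ∪ X) ∩ (A ∩ X). Then either x ∈ X ∩ A and x ∉ Y; or x ∈ Y ∩ X ∩ A. In each case x ∈ Y ∪ (Y ∪ A), so (Y ∪ X) ∩ (A ∩ X) ⊆ Y ∪ (Y ∪ A).

(⟸) This inclusion fails. Take Y = {1}, X = ∅, A = ∅; then 1 ∈ Y ∪ (Y ∪ A) but 1 ∉ (Y ∪ X) ∩ (A ∩ X).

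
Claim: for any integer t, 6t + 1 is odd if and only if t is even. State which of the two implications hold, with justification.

[⇐] Suppose t is even. Since 6 is even, 6t is even for every t, so 6t + 1 has the same parity as 1, which is odd. Hence 6t + 1 is odd.

[⇒] This fails: take t = 7. Then 6t + 1 = 43, which is odd, yet t = 7 is odd, not even.

Not equivalent: only (⇐) holds.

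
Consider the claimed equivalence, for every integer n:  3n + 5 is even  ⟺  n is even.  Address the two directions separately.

(⟹) This fails: n = 1 gives 3n + 5 = 8, which is even, but 1 is odd, not even.

(⟸) This also fails: n = 2 is even, but 3n + 5 = 11 is odd, not even.

Both directions fail.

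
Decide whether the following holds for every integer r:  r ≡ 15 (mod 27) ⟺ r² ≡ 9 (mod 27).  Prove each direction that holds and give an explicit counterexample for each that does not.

Only the forward implication holds.

(⟸) This fails: take r = 3. Then 3² = 9 ≡ 9 (mod 27), yet 3 ≡ 3 (mod 27), not 15.

(⟹) Suppose r ≡ 15 (mod 27). Write r = 27j + 15. Then (27j + 15)² = 729j² + 810j + 225 = 27(27j² + 30j + 8) + 9, so r² ≡ 9 (mod 27).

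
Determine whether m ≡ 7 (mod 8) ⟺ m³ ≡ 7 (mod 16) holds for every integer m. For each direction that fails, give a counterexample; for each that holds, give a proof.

[⇒] This fails: take m = 15. Then 15 ≡ 7 (mod 8), but 15³ = 3375 ≡ 15 (mod 16), not 7.

[⇐] Conversely, the residues r modulo 16 with r³ ≡ 7 (mod 16) are exactly {7}, and each is ≡ 7 (mod 8).

(⇒) fails; (⇐) holds.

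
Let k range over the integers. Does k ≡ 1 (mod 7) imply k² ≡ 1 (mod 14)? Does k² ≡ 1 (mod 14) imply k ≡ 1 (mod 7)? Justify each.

Both directions fail.

[⇒] This fails: take k = 8. Then 8 ≡ 1 (mod 7), but 8² = 64 ≡ 8 (mod 14), not 1.

[⇐] This fails: take k = 13. Then 13² = 169 ≡ 1 (mod 14), yet 13 ≡ 6 (mod 7), not 1.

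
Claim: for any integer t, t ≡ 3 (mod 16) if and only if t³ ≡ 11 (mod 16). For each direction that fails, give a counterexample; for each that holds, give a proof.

(←) Suppose t³ ≡ 11 (mod 16). The only residue r in {0, …, 15} with r³ ≡ 11 (mod 16) is r = 3, so t ≡ 3 (mod 16).

(→) Suppose t ≡ 3 (mod 16). Write t = 16j + 3. Then (16j + 3)³ = 4096j³ + 2304j² + 432j + 27 = 16(256j³ + 144j² + 27j + 1) + 11, so t³ ≡ 11 (mod 16).

Both directions hold.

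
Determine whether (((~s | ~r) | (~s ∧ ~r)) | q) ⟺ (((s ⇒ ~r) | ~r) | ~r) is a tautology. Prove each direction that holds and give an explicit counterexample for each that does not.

Only the converse holds.

(⇒) This fails. Under q = T, s = T, r = T, the left side is true but the right side is false.

(⇐) Assume the antecedent. If s is true, the antecedent forces (q = F, s = T, r = F) or (q = T, s = T, r = F), and ((~s | ~r) | (~s ∧ ~r)) | q holds there. If s is false, ((~s | ~r) | (~s ∧ ~r)) | q reduces to true regardless of the other variables. Either way ((~s | ~r) | (~s ∧ ~r)) | q holds.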